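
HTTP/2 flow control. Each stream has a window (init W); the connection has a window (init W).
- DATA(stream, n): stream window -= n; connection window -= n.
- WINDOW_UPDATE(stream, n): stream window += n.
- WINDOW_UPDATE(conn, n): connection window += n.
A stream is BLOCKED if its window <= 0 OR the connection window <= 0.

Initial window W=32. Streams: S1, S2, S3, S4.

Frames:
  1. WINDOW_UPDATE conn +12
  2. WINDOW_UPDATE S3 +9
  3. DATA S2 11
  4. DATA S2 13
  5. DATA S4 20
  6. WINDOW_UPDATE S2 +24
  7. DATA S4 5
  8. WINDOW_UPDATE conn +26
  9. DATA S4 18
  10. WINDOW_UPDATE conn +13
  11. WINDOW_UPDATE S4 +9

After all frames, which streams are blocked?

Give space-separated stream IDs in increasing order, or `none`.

Answer: S4

Derivation:
Op 1: conn=44 S1=32 S2=32 S3=32 S4=32 blocked=[]
Op 2: conn=44 S1=32 S2=32 S3=41 S4=32 blocked=[]
Op 3: conn=33 S1=32 S2=21 S3=41 S4=32 blocked=[]
Op 4: conn=20 S1=32 S2=8 S3=41 S4=32 blocked=[]
Op 5: conn=0 S1=32 S2=8 S3=41 S4=12 blocked=[1, 2, 3, 4]
Op 6: conn=0 S1=32 S2=32 S3=41 S4=12 blocked=[1, 2, 3, 4]
Op 7: conn=-5 S1=32 S2=32 S3=41 S4=7 blocked=[1, 2, 3, 4]
Op 8: conn=21 S1=32 S2=32 S3=41 S4=7 blocked=[]
Op 9: conn=3 S1=32 S2=32 S3=41 S4=-11 blocked=[4]
Op 10: conn=16 S1=32 S2=32 S3=41 S4=-11 blocked=[4]
Op 11: conn=16 S1=32 S2=32 S3=41 S4=-2 blocked=[4]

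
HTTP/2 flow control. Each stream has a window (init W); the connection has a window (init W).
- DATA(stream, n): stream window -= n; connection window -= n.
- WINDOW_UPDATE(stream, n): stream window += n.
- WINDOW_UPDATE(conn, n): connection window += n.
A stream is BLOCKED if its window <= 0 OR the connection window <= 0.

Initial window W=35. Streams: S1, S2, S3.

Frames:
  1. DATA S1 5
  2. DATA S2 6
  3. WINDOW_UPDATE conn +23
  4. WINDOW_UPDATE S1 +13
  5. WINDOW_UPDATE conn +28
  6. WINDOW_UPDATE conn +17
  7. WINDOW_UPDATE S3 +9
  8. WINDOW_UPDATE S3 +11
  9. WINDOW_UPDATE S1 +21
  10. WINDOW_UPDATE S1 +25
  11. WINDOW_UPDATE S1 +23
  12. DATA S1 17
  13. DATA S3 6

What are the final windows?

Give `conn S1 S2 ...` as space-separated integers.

Answer: 69 95 29 49

Derivation:
Op 1: conn=30 S1=30 S2=35 S3=35 blocked=[]
Op 2: conn=24 S1=30 S2=29 S3=35 blocked=[]
Op 3: conn=47 S1=30 S2=29 S3=35 blocked=[]
Op 4: conn=47 S1=43 S2=29 S3=35 blocked=[]
Op 5: conn=75 S1=43 S2=29 S3=35 blocked=[]
Op 6: conn=92 S1=43 S2=29 S3=35 blocked=[]
Op 7: conn=92 S1=43 S2=29 S3=44 blocked=[]
Op 8: conn=92 S1=43 S2=29 S3=55 blocked=[]
Op 9: conn=92 S1=64 S2=29 S3=55 blocked=[]
Op 10: conn=92 S1=89 S2=29 S3=55 blocked=[]
Op 11: conn=92 S1=112 S2=29 S3=55 blocked=[]
Op 12: conn=75 S1=95 S2=29 S3=55 blocked=[]
Op 13: conn=69 S1=95 S2=29 S3=49 blocked=[]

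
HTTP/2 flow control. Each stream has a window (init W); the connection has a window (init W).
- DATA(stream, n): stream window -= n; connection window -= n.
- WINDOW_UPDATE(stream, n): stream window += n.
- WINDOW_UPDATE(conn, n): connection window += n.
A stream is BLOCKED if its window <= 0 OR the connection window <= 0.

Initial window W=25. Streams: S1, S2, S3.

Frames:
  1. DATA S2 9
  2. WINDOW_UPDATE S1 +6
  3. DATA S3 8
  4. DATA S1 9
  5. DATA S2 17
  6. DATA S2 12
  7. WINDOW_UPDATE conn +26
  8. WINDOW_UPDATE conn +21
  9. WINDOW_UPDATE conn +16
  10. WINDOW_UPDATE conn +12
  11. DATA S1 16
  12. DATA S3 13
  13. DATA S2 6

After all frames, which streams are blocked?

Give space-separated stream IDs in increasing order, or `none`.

Op 1: conn=16 S1=25 S2=16 S3=25 blocked=[]
Op 2: conn=16 S1=31 S2=16 S3=25 blocked=[]
Op 3: conn=8 S1=31 S2=16 S3=17 blocked=[]
Op 4: conn=-1 S1=22 S2=16 S3=17 blocked=[1, 2, 3]
Op 5: conn=-18 S1=22 S2=-1 S3=17 blocked=[1, 2, 3]
Op 6: conn=-30 S1=22 S2=-13 S3=17 blocked=[1, 2, 3]
Op 7: conn=-4 S1=22 S2=-13 S3=17 blocked=[1, 2, 3]
Op 8: conn=17 S1=22 S2=-13 S3=17 blocked=[2]
Op 9: conn=33 S1=22 S2=-13 S3=17 blocked=[2]
Op 10: conn=45 S1=22 S2=-13 S3=17 blocked=[2]
Op 11: conn=29 S1=6 S2=-13 S3=17 blocked=[2]
Op 12: conn=16 S1=6 S2=-13 S3=4 blocked=[2]
Op 13: conn=10 S1=6 S2=-19 S3=4 blocked=[2]

Answer: S2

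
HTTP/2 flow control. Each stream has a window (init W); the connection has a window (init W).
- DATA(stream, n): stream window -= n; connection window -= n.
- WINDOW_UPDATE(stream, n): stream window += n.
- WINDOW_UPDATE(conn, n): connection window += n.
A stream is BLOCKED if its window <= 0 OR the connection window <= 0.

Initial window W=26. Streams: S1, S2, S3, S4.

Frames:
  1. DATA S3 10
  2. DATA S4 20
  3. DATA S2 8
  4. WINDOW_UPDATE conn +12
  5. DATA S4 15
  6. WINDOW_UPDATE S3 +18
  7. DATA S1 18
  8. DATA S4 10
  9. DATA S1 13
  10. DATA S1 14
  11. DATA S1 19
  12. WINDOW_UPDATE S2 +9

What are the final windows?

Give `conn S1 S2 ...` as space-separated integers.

Op 1: conn=16 S1=26 S2=26 S3=16 S4=26 blocked=[]
Op 2: conn=-4 S1=26 S2=26 S3=16 S4=6 blocked=[1, 2, 3, 4]
Op 3: conn=-12 S1=26 S2=18 S3=16 S4=6 blocked=[1, 2, 3, 4]
Op 4: conn=0 S1=26 S2=18 S3=16 S4=6 blocked=[1, 2, 3, 4]
Op 5: conn=-15 S1=26 S2=18 S3=16 S4=-9 blocked=[1, 2, 3, 4]
Op 6: conn=-15 S1=26 S2=18 S3=34 S4=-9 blocked=[1, 2, 3, 4]
Op 7: conn=-33 S1=8 S2=18 S3=34 S4=-9 blocked=[1, 2, 3, 4]
Op 8: conn=-43 S1=8 S2=18 S3=34 S4=-19 blocked=[1, 2, 3, 4]
Op 9: conn=-56 S1=-5 S2=18 S3=34 S4=-19 blocked=[1, 2, 3, 4]
Op 10: conn=-70 S1=-19 S2=18 S3=34 S4=-19 blocked=[1, 2, 3, 4]
Op 11: conn=-89 S1=-38 S2=18 S3=34 S4=-19 blocked=[1, 2, 3, 4]
Op 12: conn=-89 S1=-38 S2=27 S3=34 S4=-19 blocked=[1, 2, 3, 4]

Answer: -89 -38 27 34 -19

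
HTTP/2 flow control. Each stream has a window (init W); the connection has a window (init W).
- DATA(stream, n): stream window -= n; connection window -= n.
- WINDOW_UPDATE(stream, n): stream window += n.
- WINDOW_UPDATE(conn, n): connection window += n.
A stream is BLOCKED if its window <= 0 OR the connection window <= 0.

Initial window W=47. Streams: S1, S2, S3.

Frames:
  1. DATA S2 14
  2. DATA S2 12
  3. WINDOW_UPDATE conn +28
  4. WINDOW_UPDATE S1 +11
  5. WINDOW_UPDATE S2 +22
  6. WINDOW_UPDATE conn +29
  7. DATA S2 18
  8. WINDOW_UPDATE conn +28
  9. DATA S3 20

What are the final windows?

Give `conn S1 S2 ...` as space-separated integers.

Op 1: conn=33 S1=47 S2=33 S3=47 blocked=[]
Op 2: conn=21 S1=47 S2=21 S3=47 blocked=[]
Op 3: conn=49 S1=47 S2=21 S3=47 blocked=[]
Op 4: conn=49 S1=58 S2=21 S3=47 blocked=[]
Op 5: conn=49 S1=58 S2=43 S3=47 blocked=[]
Op 6: conn=78 S1=58 S2=43 S3=47 blocked=[]
Op 7: conn=60 S1=58 S2=25 S3=47 blocked=[]
Op 8: conn=88 S1=58 S2=25 S3=47 blocked=[]
Op 9: conn=68 S1=58 S2=25 S3=27 blocked=[]

Answer: 68 58 25 27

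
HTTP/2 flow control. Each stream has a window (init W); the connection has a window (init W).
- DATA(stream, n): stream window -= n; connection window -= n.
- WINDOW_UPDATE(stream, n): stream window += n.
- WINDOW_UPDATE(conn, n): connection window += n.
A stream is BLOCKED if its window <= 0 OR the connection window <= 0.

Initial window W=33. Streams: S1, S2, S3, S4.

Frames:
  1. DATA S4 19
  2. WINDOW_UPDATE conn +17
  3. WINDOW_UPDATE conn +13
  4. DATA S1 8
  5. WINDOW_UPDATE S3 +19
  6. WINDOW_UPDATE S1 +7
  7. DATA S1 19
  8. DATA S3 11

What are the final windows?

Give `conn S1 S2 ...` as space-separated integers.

Answer: 6 13 33 41 14

Derivation:
Op 1: conn=14 S1=33 S2=33 S3=33 S4=14 blocked=[]
Op 2: conn=31 S1=33 S2=33 S3=33 S4=14 blocked=[]
Op 3: conn=44 S1=33 S2=33 S3=33 S4=14 blocked=[]
Op 4: conn=36 S1=25 S2=33 S3=33 S4=14 blocked=[]
Op 5: conn=36 S1=25 S2=33 S3=52 S4=14 blocked=[]
Op 6: conn=36 S1=32 S2=33 S3=52 S4=14 blocked=[]
Op 7: conn=17 S1=13 S2=33 S3=52 S4=14 blocked=[]
Op 8: conn=6 S1=13 S2=33 S3=41 S4=14 blocked=[]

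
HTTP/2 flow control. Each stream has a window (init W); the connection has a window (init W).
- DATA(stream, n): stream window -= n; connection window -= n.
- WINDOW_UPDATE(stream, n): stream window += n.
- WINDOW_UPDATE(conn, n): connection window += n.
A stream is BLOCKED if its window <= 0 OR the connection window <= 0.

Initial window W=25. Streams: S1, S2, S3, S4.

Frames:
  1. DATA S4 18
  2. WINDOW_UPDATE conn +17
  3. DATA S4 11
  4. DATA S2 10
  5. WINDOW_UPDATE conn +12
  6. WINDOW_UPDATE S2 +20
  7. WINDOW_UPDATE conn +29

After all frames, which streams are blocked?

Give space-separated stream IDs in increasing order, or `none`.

Op 1: conn=7 S1=25 S2=25 S3=25 S4=7 blocked=[]
Op 2: conn=24 S1=25 S2=25 S3=25 S4=7 blocked=[]
Op 3: conn=13 S1=25 S2=25 S3=25 S4=-4 blocked=[4]
Op 4: conn=3 S1=25 S2=15 S3=25 S4=-4 blocked=[4]
Op 5: conn=15 S1=25 S2=15 S3=25 S4=-4 blocked=[4]
Op 6: conn=15 S1=25 S2=35 S3=25 S4=-4 blocked=[4]
Op 7: conn=44 S1=25 S2=35 S3=25 S4=-4 blocked=[4]

Answer: S4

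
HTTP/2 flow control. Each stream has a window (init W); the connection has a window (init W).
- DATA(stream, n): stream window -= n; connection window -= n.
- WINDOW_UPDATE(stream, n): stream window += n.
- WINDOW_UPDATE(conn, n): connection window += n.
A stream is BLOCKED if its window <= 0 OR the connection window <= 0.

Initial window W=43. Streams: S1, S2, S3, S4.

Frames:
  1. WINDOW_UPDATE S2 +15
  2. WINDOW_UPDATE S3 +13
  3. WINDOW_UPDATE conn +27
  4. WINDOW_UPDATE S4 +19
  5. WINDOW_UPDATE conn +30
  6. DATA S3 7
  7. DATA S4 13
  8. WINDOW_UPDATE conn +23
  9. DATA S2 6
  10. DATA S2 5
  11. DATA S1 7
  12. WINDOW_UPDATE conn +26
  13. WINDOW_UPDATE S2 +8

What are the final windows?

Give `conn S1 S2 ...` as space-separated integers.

Answer: 111 36 55 49 49

Derivation:
Op 1: conn=43 S1=43 S2=58 S3=43 S4=43 blocked=[]
Op 2: conn=43 S1=43 S2=58 S3=56 S4=43 blocked=[]
Op 3: conn=70 S1=43 S2=58 S3=56 S4=43 blocked=[]
Op 4: conn=70 S1=43 S2=58 S3=56 S4=62 blocked=[]
Op 5: conn=100 S1=43 S2=58 S3=56 S4=62 blocked=[]
Op 6: conn=93 S1=43 S2=58 S3=49 S4=62 blocked=[]
Op 7: conn=80 S1=43 S2=58 S3=49 S4=49 blocked=[]
Op 8: conn=103 S1=43 S2=58 S3=49 S4=49 blocked=[]
Op 9: conn=97 S1=43 S2=52 S3=49 S4=49 blocked=[]
Op 10: conn=92 S1=43 S2=47 S3=49 S4=49 blocked=[]
Op 11: conn=85 S1=36 S2=47 S3=49 S4=49 blocked=[]
Op 12: conn=111 S1=36 S2=47 S3=49 S4=49 blocked=[]
Op 13: conn=111 S1=36 S2=55 S3=49 S4=49 blocked=[]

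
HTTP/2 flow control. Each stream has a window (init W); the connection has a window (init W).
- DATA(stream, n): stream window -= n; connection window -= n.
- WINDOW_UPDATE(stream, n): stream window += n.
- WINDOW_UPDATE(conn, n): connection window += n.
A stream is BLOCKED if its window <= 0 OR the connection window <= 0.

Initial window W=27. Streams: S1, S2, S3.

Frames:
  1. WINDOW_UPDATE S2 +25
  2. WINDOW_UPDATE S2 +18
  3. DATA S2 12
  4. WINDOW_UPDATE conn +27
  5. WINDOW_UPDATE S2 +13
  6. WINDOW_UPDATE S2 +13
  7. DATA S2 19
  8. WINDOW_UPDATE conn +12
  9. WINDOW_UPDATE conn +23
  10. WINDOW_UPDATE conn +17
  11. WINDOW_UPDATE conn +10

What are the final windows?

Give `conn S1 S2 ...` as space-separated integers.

Op 1: conn=27 S1=27 S2=52 S3=27 blocked=[]
Op 2: conn=27 S1=27 S2=70 S3=27 blocked=[]
Op 3: conn=15 S1=27 S2=58 S3=27 blocked=[]
Op 4: conn=42 S1=27 S2=58 S3=27 blocked=[]
Op 5: conn=42 S1=27 S2=71 S3=27 blocked=[]
Op 6: conn=42 S1=27 S2=84 S3=27 blocked=[]
Op 7: conn=23 S1=27 S2=65 S3=27 blocked=[]
Op 8: conn=35 S1=27 S2=65 S3=27 blocked=[]
Op 9: conn=58 S1=27 S2=65 S3=27 blocked=[]
Op 10: conn=75 S1=27 S2=65 S3=27 blocked=[]
Op 11: conn=85 S1=27 S2=65 S3=27 blocked=[]

Answer: 85 27 65 27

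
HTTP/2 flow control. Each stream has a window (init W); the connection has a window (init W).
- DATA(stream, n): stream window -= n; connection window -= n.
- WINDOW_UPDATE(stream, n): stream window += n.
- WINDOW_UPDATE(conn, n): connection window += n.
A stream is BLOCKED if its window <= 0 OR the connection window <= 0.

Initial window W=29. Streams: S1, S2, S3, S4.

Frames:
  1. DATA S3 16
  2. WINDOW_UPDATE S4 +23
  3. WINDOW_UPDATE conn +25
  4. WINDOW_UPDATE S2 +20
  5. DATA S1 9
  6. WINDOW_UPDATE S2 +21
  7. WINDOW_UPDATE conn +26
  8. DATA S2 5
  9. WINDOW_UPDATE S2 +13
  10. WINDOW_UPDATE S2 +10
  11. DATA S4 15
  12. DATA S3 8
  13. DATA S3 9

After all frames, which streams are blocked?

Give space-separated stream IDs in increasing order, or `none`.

Op 1: conn=13 S1=29 S2=29 S3=13 S4=29 blocked=[]
Op 2: conn=13 S1=29 S2=29 S3=13 S4=52 blocked=[]
Op 3: conn=38 S1=29 S2=29 S3=13 S4=52 blocked=[]
Op 4: conn=38 S1=29 S2=49 S3=13 S4=52 blocked=[]
Op 5: conn=29 S1=20 S2=49 S3=13 S4=52 blocked=[]
Op 6: conn=29 S1=20 S2=70 S3=13 S4=52 blocked=[]
Op 7: conn=55 S1=20 S2=70 S3=13 S4=52 blocked=[]
Op 8: conn=50 S1=20 S2=65 S3=13 S4=52 blocked=[]
Op 9: conn=50 S1=20 S2=78 S3=13 S4=52 blocked=[]
Op 10: conn=50 S1=20 S2=88 S3=13 S4=52 blocked=[]
Op 11: conn=35 S1=20 S2=88 S3=13 S4=37 blocked=[]
Op 12: conn=27 S1=20 S2=88 S3=5 S4=37 blocked=[]
Op 13: conn=18 S1=20 S2=88 S3=-4 S4=37 blocked=[3]

Answer: S3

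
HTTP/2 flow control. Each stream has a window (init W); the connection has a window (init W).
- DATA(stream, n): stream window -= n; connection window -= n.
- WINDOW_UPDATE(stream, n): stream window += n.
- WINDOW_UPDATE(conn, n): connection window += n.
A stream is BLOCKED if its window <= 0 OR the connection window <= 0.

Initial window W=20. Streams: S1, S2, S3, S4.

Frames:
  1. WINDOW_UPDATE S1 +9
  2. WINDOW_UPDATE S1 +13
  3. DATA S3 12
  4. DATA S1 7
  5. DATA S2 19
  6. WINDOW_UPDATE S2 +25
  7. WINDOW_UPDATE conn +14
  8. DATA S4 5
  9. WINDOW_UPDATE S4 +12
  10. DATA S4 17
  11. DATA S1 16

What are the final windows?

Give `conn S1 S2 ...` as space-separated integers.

Op 1: conn=20 S1=29 S2=20 S3=20 S4=20 blocked=[]
Op 2: conn=20 S1=42 S2=20 S3=20 S4=20 blocked=[]
Op 3: conn=8 S1=42 S2=20 S3=8 S4=20 blocked=[]
Op 4: conn=1 S1=35 S2=20 S3=8 S4=20 blocked=[]
Op 5: conn=-18 S1=35 S2=1 S3=8 S4=20 blocked=[1, 2, 3, 4]
Op 6: conn=-18 S1=35 S2=26 S3=8 S4=20 blocked=[1, 2, 3, 4]
Op 7: conn=-4 S1=35 S2=26 S3=8 S4=20 blocked=[1, 2, 3, 4]
Op 8: conn=-9 S1=35 S2=26 S3=8 S4=15 blocked=[1, 2, 3, 4]
Op 9: conn=-9 S1=35 S2=26 S3=8 S4=27 blocked=[1, 2, 3, 4]
Op 10: conn=-26 S1=35 S2=26 S3=8 S4=10 blocked=[1, 2, 3, 4]
Op 11: conn=-42 S1=19 S2=26 S3=8 S4=10 blocked=[1, 2, 3, 4]

Answer: -42 19 26 8 10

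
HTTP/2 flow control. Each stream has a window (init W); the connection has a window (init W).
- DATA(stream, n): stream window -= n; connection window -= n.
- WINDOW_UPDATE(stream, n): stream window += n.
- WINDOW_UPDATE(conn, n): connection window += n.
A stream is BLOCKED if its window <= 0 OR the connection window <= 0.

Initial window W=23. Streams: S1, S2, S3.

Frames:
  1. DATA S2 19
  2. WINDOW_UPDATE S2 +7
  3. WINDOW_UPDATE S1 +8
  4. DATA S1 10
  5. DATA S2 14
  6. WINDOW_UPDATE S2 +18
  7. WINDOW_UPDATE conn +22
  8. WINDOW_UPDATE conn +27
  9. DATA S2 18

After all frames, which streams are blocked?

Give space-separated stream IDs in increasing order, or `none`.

Op 1: conn=4 S1=23 S2=4 S3=23 blocked=[]
Op 2: conn=4 S1=23 S2=11 S3=23 blocked=[]
Op 3: conn=4 S1=31 S2=11 S3=23 blocked=[]
Op 4: conn=-6 S1=21 S2=11 S3=23 blocked=[1, 2, 3]
Op 5: conn=-20 S1=21 S2=-3 S3=23 blocked=[1, 2, 3]
Op 6: conn=-20 S1=21 S2=15 S3=23 blocked=[1, 2, 3]
Op 7: conn=2 S1=21 S2=15 S3=23 blocked=[]
Op 8: conn=29 S1=21 S2=15 S3=23 blocked=[]
Op 9: conn=11 S1=21 S2=-3 S3=23 blocked=[2]

Answer: S2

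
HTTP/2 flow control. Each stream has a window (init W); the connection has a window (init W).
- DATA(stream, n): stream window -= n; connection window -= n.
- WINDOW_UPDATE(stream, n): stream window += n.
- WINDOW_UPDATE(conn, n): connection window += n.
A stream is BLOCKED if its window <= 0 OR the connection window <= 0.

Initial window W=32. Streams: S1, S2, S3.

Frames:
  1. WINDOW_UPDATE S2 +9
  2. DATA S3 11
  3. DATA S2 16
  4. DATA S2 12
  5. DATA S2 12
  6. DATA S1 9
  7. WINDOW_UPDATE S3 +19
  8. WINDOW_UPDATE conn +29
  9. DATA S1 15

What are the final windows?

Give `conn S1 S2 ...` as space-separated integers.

Op 1: conn=32 S1=32 S2=41 S3=32 blocked=[]
Op 2: conn=21 S1=32 S2=41 S3=21 blocked=[]
Op 3: conn=5 S1=32 S2=25 S3=21 blocked=[]
Op 4: conn=-7 S1=32 S2=13 S3=21 blocked=[1, 2, 3]
Op 5: conn=-19 S1=32 S2=1 S3=21 blocked=[1, 2, 3]
Op 6: conn=-28 S1=23 S2=1 S3=21 blocked=[1, 2, 3]
Op 7: conn=-28 S1=23 S2=1 S3=40 blocked=[1, 2, 3]
Op 8: conn=1 S1=23 S2=1 S3=40 blocked=[]
Op 9: conn=-14 S1=8 S2=1 S3=40 blocked=[1, 2, 3]

Answer: -14 8 1 40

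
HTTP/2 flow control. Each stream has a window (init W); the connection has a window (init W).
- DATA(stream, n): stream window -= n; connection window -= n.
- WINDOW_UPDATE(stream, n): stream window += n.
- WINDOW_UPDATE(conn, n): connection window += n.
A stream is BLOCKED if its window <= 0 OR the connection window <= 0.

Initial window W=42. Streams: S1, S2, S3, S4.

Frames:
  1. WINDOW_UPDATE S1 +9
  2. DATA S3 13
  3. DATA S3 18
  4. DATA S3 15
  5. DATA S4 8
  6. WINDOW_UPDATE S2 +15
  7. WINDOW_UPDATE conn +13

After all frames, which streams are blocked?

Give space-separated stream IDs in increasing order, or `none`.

Op 1: conn=42 S1=51 S2=42 S3=42 S4=42 blocked=[]
Op 2: conn=29 S1=51 S2=42 S3=29 S4=42 blocked=[]
Op 3: conn=11 S1=51 S2=42 S3=11 S4=42 blocked=[]
Op 4: conn=-4 S1=51 S2=42 S3=-4 S4=42 blocked=[1, 2, 3, 4]
Op 5: conn=-12 S1=51 S2=42 S3=-4 S4=34 blocked=[1, 2, 3, 4]
Op 6: conn=-12 S1=51 S2=57 S3=-4 S4=34 blocked=[1, 2, 3, 4]
Op 7: conn=1 S1=51 S2=57 S3=-4 S4=34 blocked=[3]

Answer: S3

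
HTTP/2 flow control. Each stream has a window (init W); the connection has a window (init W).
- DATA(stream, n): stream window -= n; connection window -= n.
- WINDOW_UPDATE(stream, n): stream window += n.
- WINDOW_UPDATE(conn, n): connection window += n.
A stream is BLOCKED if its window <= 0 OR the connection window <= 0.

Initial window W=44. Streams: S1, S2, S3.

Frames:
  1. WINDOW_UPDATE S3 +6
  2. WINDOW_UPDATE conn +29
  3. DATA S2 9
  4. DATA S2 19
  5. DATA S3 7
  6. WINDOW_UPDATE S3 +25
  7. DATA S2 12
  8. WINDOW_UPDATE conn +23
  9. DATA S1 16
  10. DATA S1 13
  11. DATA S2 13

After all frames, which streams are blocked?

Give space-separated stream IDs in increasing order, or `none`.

Op 1: conn=44 S1=44 S2=44 S3=50 blocked=[]
Op 2: conn=73 S1=44 S2=44 S3=50 blocked=[]
Op 3: conn=64 S1=44 S2=35 S3=50 blocked=[]
Op 4: conn=45 S1=44 S2=16 S3=50 blocked=[]
Op 5: conn=38 S1=44 S2=16 S3=43 blocked=[]
Op 6: conn=38 S1=44 S2=16 S3=68 blocked=[]
Op 7: conn=26 S1=44 S2=4 S3=68 blocked=[]
Op 8: conn=49 S1=44 S2=4 S3=68 blocked=[]
Op 9: conn=33 S1=28 S2=4 S3=68 blocked=[]
Op 10: conn=20 S1=15 S2=4 S3=68 blocked=[]
Op 11: conn=7 S1=15 S2=-9 S3=68 blocked=[2]

Answer: S2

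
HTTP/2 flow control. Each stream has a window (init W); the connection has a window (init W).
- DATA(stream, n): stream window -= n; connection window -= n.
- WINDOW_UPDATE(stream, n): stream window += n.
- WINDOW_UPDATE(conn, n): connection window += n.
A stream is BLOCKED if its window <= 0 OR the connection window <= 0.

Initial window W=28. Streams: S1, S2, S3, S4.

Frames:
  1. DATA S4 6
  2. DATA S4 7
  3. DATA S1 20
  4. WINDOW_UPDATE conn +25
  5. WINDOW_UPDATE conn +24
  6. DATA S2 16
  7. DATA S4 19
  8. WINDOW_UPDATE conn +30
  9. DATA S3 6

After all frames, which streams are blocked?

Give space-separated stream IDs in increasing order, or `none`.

Answer: S4

Derivation:
Op 1: conn=22 S1=28 S2=28 S3=28 S4=22 blocked=[]
Op 2: conn=15 S1=28 S2=28 S3=28 S4=15 blocked=[]
Op 3: conn=-5 S1=8 S2=28 S3=28 S4=15 blocked=[1, 2, 3, 4]
Op 4: conn=20 S1=8 S2=28 S3=28 S4=15 blocked=[]
Op 5: conn=44 S1=8 S2=28 S3=28 S4=15 blocked=[]
Op 6: conn=28 S1=8 S2=12 S3=28 S4=15 blocked=[]
Op 7: conn=9 S1=8 S2=12 S3=28 S4=-4 blocked=[4]
Op 8: conn=39 S1=8 S2=12 S3=28 S4=-4 blocked=[4]
Op 9: conn=33 S1=8 S2=12 S3=22 S4=-4 blocked=[4]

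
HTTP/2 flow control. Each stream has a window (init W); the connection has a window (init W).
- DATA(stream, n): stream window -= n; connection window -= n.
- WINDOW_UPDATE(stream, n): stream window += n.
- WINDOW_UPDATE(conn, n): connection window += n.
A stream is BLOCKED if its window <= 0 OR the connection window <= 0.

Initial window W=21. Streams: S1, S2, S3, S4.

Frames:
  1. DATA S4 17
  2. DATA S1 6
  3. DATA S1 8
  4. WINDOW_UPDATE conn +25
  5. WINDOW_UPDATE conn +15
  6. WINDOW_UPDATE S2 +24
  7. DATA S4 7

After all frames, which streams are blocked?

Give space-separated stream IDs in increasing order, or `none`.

Op 1: conn=4 S1=21 S2=21 S3=21 S4=4 blocked=[]
Op 2: conn=-2 S1=15 S2=21 S3=21 S4=4 blocked=[1, 2, 3, 4]
Op 3: conn=-10 S1=7 S2=21 S3=21 S4=4 blocked=[1, 2, 3, 4]
Op 4: conn=15 S1=7 S2=21 S3=21 S4=4 blocked=[]
Op 5: conn=30 S1=7 S2=21 S3=21 S4=4 blocked=[]
Op 6: conn=30 S1=7 S2=45 S3=21 S4=4 blocked=[]
Op 7: conn=23 S1=7 S2=45 S3=21 S4=-3 blocked=[4]

Answer: S4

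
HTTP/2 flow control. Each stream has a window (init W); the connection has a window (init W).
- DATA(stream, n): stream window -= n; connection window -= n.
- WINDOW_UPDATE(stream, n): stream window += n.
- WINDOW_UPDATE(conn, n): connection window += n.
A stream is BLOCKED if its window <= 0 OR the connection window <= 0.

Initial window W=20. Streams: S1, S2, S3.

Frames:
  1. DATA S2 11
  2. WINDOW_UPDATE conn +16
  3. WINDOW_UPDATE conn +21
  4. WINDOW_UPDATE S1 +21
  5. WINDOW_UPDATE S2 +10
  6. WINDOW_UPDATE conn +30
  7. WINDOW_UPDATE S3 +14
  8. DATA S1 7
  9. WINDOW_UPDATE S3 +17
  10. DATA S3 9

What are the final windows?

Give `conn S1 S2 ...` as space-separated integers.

Op 1: conn=9 S1=20 S2=9 S3=20 blocked=[]
Op 2: conn=25 S1=20 S2=9 S3=20 blocked=[]
Op 3: conn=46 S1=20 S2=9 S3=20 blocked=[]
Op 4: conn=46 S1=41 S2=9 S3=20 blocked=[]
Op 5: conn=46 S1=41 S2=19 S3=20 blocked=[]
Op 6: conn=76 S1=41 S2=19 S3=20 blocked=[]
Op 7: conn=76 S1=41 S2=19 S3=34 blocked=[]
Op 8: conn=69 S1=34 S2=19 S3=34 blocked=[]
Op 9: conn=69 S1=34 S2=19 S3=51 blocked=[]
Op 10: conn=60 S1=34 S2=19 S3=42 blocked=[]

Answer: 60 34 19 42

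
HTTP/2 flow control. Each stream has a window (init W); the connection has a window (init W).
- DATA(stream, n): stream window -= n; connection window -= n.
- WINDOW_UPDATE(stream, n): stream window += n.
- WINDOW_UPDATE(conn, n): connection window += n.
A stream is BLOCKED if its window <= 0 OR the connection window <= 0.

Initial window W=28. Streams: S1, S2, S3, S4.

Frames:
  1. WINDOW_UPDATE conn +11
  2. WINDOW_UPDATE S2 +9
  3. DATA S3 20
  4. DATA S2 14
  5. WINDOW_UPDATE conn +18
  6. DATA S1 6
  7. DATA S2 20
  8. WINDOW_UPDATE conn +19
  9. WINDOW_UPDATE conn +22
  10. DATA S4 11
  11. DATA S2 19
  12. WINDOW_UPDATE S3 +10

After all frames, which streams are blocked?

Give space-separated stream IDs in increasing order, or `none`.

Op 1: conn=39 S1=28 S2=28 S3=28 S4=28 blocked=[]
Op 2: conn=39 S1=28 S2=37 S3=28 S4=28 blocked=[]
Op 3: conn=19 S1=28 S2=37 S3=8 S4=28 blocked=[]
Op 4: conn=5 S1=28 S2=23 S3=8 S4=28 blocked=[]
Op 5: conn=23 S1=28 S2=23 S3=8 S4=28 blocked=[]
Op 6: conn=17 S1=22 S2=23 S3=8 S4=28 blocked=[]
Op 7: conn=-3 S1=22 S2=3 S3=8 S4=28 blocked=[1, 2, 3, 4]
Op 8: conn=16 S1=22 S2=3 S3=8 S4=28 blocked=[]
Op 9: conn=38 S1=22 S2=3 S3=8 S4=28 blocked=[]
Op 10: conn=27 S1=22 S2=3 S3=8 S4=17 blocked=[]
Op 11: conn=8 S1=22 S2=-16 S3=8 S4=17 blocked=[2]
Op 12: conn=8 S1=22 S2=-16 S3=18 S4=17 blocked=[2]

Answer: S2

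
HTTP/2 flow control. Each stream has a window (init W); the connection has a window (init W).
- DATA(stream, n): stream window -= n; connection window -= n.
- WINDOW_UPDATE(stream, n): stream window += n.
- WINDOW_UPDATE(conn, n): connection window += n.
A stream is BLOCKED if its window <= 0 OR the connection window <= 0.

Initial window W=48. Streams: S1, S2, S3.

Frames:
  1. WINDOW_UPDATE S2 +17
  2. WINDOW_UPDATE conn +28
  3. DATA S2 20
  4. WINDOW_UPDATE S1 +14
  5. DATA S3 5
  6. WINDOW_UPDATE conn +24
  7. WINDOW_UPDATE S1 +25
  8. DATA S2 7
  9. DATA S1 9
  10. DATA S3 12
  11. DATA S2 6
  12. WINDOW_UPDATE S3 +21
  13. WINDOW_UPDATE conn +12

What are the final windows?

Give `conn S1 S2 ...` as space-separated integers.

Op 1: conn=48 S1=48 S2=65 S3=48 blocked=[]
Op 2: conn=76 S1=48 S2=65 S3=48 blocked=[]
Op 3: conn=56 S1=48 S2=45 S3=48 blocked=[]
Op 4: conn=56 S1=62 S2=45 S3=48 blocked=[]
Op 5: conn=51 S1=62 S2=45 S3=43 blocked=[]
Op 6: conn=75 S1=62 S2=45 S3=43 blocked=[]
Op 7: conn=75 S1=87 S2=45 S3=43 blocked=[]
Op 8: conn=68 S1=87 S2=38 S3=43 blocked=[]
Op 9: conn=59 S1=78 S2=38 S3=43 blocked=[]
Op 10: conn=47 S1=78 S2=38 S3=31 blocked=[]
Op 11: conn=41 S1=78 S2=32 S3=31 blocked=[]
Op 12: conn=41 S1=78 S2=32 S3=52 blocked=[]
Op 13: conn=53 S1=78 S2=32 S3=52 blocked=[]

Answer: 53 78 32 52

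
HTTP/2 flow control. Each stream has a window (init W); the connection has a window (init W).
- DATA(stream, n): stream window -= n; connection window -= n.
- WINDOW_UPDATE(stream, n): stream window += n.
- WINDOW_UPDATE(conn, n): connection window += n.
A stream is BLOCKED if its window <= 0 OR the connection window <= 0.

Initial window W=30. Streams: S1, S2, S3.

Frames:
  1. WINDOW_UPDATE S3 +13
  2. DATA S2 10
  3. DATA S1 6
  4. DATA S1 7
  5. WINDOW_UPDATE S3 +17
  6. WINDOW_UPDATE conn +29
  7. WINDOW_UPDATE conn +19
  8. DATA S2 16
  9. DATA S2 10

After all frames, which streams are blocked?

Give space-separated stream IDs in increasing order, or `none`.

Op 1: conn=30 S1=30 S2=30 S3=43 blocked=[]
Op 2: conn=20 S1=30 S2=20 S3=43 blocked=[]
Op 3: conn=14 S1=24 S2=20 S3=43 blocked=[]
Op 4: conn=7 S1=17 S2=20 S3=43 blocked=[]
Op 5: conn=7 S1=17 S2=20 S3=60 blocked=[]
Op 6: conn=36 S1=17 S2=20 S3=60 blocked=[]
Op 7: conn=55 S1=17 S2=20 S3=60 blocked=[]
Op 8: conn=39 S1=17 S2=4 S3=60 blocked=[]
Op 9: conn=29 S1=17 S2=-6 S3=60 blocked=[2]

Answer: S2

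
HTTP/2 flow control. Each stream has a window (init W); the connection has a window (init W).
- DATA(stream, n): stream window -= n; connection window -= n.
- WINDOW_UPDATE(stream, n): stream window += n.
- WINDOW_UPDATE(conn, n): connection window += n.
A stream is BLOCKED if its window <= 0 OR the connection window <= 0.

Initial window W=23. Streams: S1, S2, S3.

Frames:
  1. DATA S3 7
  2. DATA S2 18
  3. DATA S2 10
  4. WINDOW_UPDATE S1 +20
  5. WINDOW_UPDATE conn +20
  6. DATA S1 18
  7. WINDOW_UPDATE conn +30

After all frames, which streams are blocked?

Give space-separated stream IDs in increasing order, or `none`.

Op 1: conn=16 S1=23 S2=23 S3=16 blocked=[]
Op 2: conn=-2 S1=23 S2=5 S3=16 blocked=[1, 2, 3]
Op 3: conn=-12 S1=23 S2=-5 S3=16 blocked=[1, 2, 3]
Op 4: conn=-12 S1=43 S2=-5 S3=16 blocked=[1, 2, 3]
Op 5: conn=8 S1=43 S2=-5 S3=16 blocked=[2]
Op 6: conn=-10 S1=25 S2=-5 S3=16 blocked=[1, 2, 3]
Op 7: conn=20 S1=25 S2=-5 S3=16 blocked=[2]

Answer: S2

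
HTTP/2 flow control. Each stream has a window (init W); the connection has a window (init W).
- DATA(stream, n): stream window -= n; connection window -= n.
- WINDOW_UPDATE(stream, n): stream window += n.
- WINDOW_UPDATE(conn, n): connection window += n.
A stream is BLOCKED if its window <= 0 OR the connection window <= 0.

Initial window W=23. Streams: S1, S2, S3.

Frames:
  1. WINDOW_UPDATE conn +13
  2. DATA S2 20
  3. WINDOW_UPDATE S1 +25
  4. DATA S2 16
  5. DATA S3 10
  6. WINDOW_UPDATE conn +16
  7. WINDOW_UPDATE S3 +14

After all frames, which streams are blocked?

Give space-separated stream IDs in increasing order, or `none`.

Op 1: conn=36 S1=23 S2=23 S3=23 blocked=[]
Op 2: conn=16 S1=23 S2=3 S3=23 blocked=[]
Op 3: conn=16 S1=48 S2=3 S3=23 blocked=[]
Op 4: conn=0 S1=48 S2=-13 S3=23 blocked=[1, 2, 3]
Op 5: conn=-10 S1=48 S2=-13 S3=13 blocked=[1, 2, 3]
Op 6: conn=6 S1=48 S2=-13 S3=13 blocked=[2]
Op 7: conn=6 S1=48 S2=-13 S3=27 blocked=[2]

Answer: S2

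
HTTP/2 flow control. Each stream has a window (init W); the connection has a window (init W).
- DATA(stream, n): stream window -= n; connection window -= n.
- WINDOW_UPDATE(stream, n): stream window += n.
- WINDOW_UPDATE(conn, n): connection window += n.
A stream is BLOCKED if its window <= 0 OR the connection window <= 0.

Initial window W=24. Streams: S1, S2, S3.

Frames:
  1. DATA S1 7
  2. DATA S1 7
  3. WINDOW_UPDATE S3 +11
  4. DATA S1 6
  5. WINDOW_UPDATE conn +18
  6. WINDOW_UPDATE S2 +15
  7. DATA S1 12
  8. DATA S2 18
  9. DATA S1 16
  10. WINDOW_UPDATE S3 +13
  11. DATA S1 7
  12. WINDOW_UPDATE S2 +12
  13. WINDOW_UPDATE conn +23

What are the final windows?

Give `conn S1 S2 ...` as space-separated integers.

Answer: -8 -31 33 48

Derivation:
Op 1: conn=17 S1=17 S2=24 S3=24 blocked=[]
Op 2: conn=10 S1=10 S2=24 S3=24 blocked=[]
Op 3: conn=10 S1=10 S2=24 S3=35 blocked=[]
Op 4: conn=4 S1=4 S2=24 S3=35 blocked=[]
Op 5: conn=22 S1=4 S2=24 S3=35 blocked=[]
Op 6: conn=22 S1=4 S2=39 S3=35 blocked=[]
Op 7: conn=10 S1=-8 S2=39 S3=35 blocked=[1]
Op 8: conn=-8 S1=-8 S2=21 S3=35 blocked=[1, 2, 3]
Op 9: conn=-24 S1=-24 S2=21 S3=35 blocked=[1, 2, 3]
Op 10: conn=-24 S1=-24 S2=21 S3=48 blocked=[1, 2, 3]
Op 11: conn=-31 S1=-31 S2=21 S3=48 blocked=[1, 2, 3]
Op 12: conn=-31 S1=-31 S2=33 S3=48 blocked=[1, 2, 3]
Op 13: conn=-8 S1=-31 S2=33 S3=48 blocked=[1, 2, 3]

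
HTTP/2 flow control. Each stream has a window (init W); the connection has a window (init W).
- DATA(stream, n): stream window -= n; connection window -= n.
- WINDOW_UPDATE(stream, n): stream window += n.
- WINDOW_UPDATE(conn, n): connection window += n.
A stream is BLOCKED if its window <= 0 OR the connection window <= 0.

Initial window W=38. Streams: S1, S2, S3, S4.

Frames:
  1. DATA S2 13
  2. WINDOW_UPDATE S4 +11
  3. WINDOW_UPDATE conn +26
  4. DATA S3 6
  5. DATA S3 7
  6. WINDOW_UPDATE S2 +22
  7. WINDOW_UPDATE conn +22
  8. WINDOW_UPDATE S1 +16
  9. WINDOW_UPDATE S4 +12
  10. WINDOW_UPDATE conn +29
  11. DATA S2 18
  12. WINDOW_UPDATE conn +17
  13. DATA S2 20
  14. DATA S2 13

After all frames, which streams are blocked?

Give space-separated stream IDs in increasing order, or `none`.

Answer: S2

Derivation:
Op 1: conn=25 S1=38 S2=25 S3=38 S4=38 blocked=[]
Op 2: conn=25 S1=38 S2=25 S3=38 S4=49 blocked=[]
Op 3: conn=51 S1=38 S2=25 S3=38 S4=49 blocked=[]
Op 4: conn=45 S1=38 S2=25 S3=32 S4=49 blocked=[]
Op 5: conn=38 S1=38 S2=25 S3=25 S4=49 blocked=[]
Op 6: conn=38 S1=38 S2=47 S3=25 S4=49 blocked=[]
Op 7: conn=60 S1=38 S2=47 S3=25 S4=49 blocked=[]
Op 8: conn=60 S1=54 S2=47 S3=25 S4=49 blocked=[]
Op 9: conn=60 S1=54 S2=47 S3=25 S4=61 blocked=[]
Op 10: conn=89 S1=54 S2=47 S3=25 S4=61 blocked=[]
Op 11: conn=71 S1=54 S2=29 S3=25 S4=61 blocked=[]
Op 12: conn=88 S1=54 S2=29 S3=25 S4=61 blocked=[]
Op 13: conn=68 S1=54 S2=9 S3=25 S4=61 blocked=[]
Op 14: conn=55 S1=54 S2=-4 S3=25 S4=61 blocked=[2]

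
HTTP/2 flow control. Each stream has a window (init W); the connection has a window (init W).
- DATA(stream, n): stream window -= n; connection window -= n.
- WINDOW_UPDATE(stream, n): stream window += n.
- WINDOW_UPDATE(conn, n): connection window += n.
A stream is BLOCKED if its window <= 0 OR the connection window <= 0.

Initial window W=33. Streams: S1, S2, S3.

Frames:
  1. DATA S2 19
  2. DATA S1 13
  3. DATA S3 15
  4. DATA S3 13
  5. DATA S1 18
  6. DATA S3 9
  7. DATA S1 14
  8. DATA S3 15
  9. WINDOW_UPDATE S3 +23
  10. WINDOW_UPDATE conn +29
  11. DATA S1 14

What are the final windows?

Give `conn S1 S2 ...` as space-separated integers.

Answer: -68 -26 14 4

Derivation:
Op 1: conn=14 S1=33 S2=14 S3=33 blocked=[]
Op 2: conn=1 S1=20 S2=14 S3=33 blocked=[]
Op 3: conn=-14 S1=20 S2=14 S3=18 blocked=[1, 2, 3]
Op 4: conn=-27 S1=20 S2=14 S3=5 blocked=[1, 2, 3]
Op 5: conn=-45 S1=2 S2=14 S3=5 blocked=[1, 2, 3]
Op 6: conn=-54 S1=2 S2=14 S3=-4 blocked=[1, 2, 3]
Op 7: conn=-68 S1=-12 S2=14 S3=-4 blocked=[1, 2, 3]
Op 8: conn=-83 S1=-12 S2=14 S3=-19 blocked=[1, 2, 3]
Op 9: conn=-83 S1=-12 S2=14 S3=4 blocked=[1, 2, 3]
Op 10: conn=-54 S1=-12 S2=14 S3=4 blocked=[1, 2, 3]
Op 11: conn=-68 S1=-26 S2=14 S3=4 blocked=[1, 2, 3]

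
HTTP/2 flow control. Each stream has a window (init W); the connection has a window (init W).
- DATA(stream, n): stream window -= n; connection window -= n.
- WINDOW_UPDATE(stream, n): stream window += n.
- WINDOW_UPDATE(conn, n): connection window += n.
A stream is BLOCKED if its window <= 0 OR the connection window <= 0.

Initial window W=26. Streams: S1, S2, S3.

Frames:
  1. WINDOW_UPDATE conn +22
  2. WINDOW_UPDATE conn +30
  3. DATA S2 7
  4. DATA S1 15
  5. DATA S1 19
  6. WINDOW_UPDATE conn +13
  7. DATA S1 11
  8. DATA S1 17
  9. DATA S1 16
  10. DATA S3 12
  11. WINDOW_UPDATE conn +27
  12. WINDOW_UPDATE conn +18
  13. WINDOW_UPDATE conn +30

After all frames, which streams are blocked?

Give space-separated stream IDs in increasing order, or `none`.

Op 1: conn=48 S1=26 S2=26 S3=26 blocked=[]
Op 2: conn=78 S1=26 S2=26 S3=26 blocked=[]
Op 3: conn=71 S1=26 S2=19 S3=26 blocked=[]
Op 4: conn=56 S1=11 S2=19 S3=26 blocked=[]
Op 5: conn=37 S1=-8 S2=19 S3=26 blocked=[1]
Op 6: conn=50 S1=-8 S2=19 S3=26 blocked=[1]
Op 7: conn=39 S1=-19 S2=19 S3=26 blocked=[1]
Op 8: conn=22 S1=-36 S2=19 S3=26 blocked=[1]
Op 9: conn=6 S1=-52 S2=19 S3=26 blocked=[1]
Op 10: conn=-6 S1=-52 S2=19 S3=14 blocked=[1, 2, 3]
Op 11: conn=21 S1=-52 S2=19 S3=14 blocked=[1]
Op 12: conn=39 S1=-52 S2=19 S3=14 blocked=[1]
Op 13: conn=69 S1=-52 S2=19 S3=14 blocked=[1]

Answer: S1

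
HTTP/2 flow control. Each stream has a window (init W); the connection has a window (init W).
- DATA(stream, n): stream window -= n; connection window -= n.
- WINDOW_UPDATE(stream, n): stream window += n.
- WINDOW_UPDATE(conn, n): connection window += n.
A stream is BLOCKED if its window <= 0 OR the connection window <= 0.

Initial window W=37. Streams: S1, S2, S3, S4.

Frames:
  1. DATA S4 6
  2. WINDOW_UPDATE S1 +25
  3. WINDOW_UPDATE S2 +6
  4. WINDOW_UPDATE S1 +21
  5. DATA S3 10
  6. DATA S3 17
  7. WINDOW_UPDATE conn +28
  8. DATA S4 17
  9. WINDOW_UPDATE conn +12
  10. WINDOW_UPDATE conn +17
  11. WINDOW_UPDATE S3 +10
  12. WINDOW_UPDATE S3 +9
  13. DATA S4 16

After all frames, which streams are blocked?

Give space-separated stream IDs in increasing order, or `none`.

Answer: S4

Derivation:
Op 1: conn=31 S1=37 S2=37 S3=37 S4=31 blocked=[]
Op 2: conn=31 S1=62 S2=37 S3=37 S4=31 blocked=[]
Op 3: conn=31 S1=62 S2=43 S3=37 S4=31 blocked=[]
Op 4: conn=31 S1=83 S2=43 S3=37 S4=31 blocked=[]
Op 5: conn=21 S1=83 S2=43 S3=27 S4=31 blocked=[]
Op 6: conn=4 S1=83 S2=43 S3=10 S4=31 blocked=[]
Op 7: conn=32 S1=83 S2=43 S3=10 S4=31 blocked=[]
Op 8: conn=15 S1=83 S2=43 S3=10 S4=14 blocked=[]
Op 9: conn=27 S1=83 S2=43 S3=10 S4=14 blocked=[]
Op 10: conn=44 S1=83 S2=43 S3=10 S4=14 blocked=[]
Op 11: conn=44 S1=83 S2=43 S3=20 S4=14 blocked=[]
Op 12: conn=44 S1=83 S2=43 S3=29 S4=14 blocked=[]
Op 13: conn=28 S1=83 S2=43 S3=29 S4=-2 blocked=[4]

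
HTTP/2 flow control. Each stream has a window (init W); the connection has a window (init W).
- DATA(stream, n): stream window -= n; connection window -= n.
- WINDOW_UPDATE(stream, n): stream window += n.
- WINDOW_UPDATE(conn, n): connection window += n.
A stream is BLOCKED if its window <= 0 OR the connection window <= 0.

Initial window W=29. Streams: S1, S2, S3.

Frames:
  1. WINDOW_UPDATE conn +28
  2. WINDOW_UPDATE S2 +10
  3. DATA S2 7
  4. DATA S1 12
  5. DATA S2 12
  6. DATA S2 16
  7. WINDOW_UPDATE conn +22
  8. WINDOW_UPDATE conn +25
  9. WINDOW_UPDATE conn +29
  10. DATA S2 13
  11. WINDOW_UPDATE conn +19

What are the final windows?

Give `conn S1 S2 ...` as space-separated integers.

Op 1: conn=57 S1=29 S2=29 S3=29 blocked=[]
Op 2: conn=57 S1=29 S2=39 S3=29 blocked=[]
Op 3: conn=50 S1=29 S2=32 S3=29 blocked=[]
Op 4: conn=38 S1=17 S2=32 S3=29 blocked=[]
Op 5: conn=26 S1=17 S2=20 S3=29 blocked=[]
Op 6: conn=10 S1=17 S2=4 S3=29 blocked=[]
Op 7: conn=32 S1=17 S2=4 S3=29 blocked=[]
Op 8: conn=57 S1=17 S2=4 S3=29 blocked=[]
Op 9: conn=86 S1=17 S2=4 S3=29 blocked=[]
Op 10: conn=73 S1=17 S2=-9 S3=29 blocked=[2]
Op 11: conn=92 S1=17 S2=-9 S3=29 blocked=[2]

Answer: 92 17 -9 29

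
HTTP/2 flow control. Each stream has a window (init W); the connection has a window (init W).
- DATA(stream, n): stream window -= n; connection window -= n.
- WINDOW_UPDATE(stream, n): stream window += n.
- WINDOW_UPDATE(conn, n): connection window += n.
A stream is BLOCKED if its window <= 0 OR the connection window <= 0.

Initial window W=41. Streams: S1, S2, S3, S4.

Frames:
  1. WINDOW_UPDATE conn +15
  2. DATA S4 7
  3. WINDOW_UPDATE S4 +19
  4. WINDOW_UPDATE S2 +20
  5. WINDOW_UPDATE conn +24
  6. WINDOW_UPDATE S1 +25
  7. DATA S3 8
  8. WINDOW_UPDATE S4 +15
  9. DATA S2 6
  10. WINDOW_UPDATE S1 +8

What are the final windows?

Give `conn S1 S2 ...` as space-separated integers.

Answer: 59 74 55 33 68

Derivation:
Op 1: conn=56 S1=41 S2=41 S3=41 S4=41 blocked=[]
Op 2: conn=49 S1=41 S2=41 S3=41 S4=34 blocked=[]
Op 3: conn=49 S1=41 S2=41 S3=41 S4=53 blocked=[]
Op 4: conn=49 S1=41 S2=61 S3=41 S4=53 blocked=[]
Op 5: conn=73 S1=41 S2=61 S3=41 S4=53 blocked=[]
Op 6: conn=73 S1=66 S2=61 S3=41 S4=53 blocked=[]
Op 7: conn=65 S1=66 S2=61 S3=33 S4=53 blocked=[]
Op 8: conn=65 S1=66 S2=61 S3=33 S4=68 blocked=[]
Op 9: conn=59 S1=66 S2=55 S3=33 S4=68 blocked=[]
Op 10: conn=59 S1=74 S2=55 S3=33 S4=68 blocked=[]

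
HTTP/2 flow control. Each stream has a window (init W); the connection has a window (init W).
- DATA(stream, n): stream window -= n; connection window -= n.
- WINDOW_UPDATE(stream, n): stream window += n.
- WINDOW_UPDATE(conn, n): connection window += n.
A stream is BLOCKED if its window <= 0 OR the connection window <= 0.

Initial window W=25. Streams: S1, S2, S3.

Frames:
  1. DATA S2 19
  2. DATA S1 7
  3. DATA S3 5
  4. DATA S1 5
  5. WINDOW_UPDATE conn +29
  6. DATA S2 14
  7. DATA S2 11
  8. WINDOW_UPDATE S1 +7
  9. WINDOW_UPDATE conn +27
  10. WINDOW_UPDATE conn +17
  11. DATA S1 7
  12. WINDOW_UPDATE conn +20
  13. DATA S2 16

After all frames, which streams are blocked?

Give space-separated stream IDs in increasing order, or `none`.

Op 1: conn=6 S1=25 S2=6 S3=25 blocked=[]
Op 2: conn=-1 S1=18 S2=6 S3=25 blocked=[1, 2, 3]
Op 3: conn=-6 S1=18 S2=6 S3=20 blocked=[1, 2, 3]
Op 4: conn=-11 S1=13 S2=6 S3=20 blocked=[1, 2, 3]
Op 5: conn=18 S1=13 S2=6 S3=20 blocked=[]
Op 6: conn=4 S1=13 S2=-8 S3=20 blocked=[2]
Op 7: conn=-7 S1=13 S2=-19 S3=20 blocked=[1, 2, 3]
Op 8: conn=-7 S1=20 S2=-19 S3=20 blocked=[1, 2, 3]
Op 9: conn=20 S1=20 S2=-19 S3=20 blocked=[2]
Op 10: conn=37 S1=20 S2=-19 S3=20 blocked=[2]
Op 11: conn=30 S1=13 S2=-19 S3=20 blocked=[2]
Op 12: conn=50 S1=13 S2=-19 S3=20 blocked=[2]
Op 13: conn=34 S1=13 S2=-35 S3=20 blocked=[2]

Answer: S2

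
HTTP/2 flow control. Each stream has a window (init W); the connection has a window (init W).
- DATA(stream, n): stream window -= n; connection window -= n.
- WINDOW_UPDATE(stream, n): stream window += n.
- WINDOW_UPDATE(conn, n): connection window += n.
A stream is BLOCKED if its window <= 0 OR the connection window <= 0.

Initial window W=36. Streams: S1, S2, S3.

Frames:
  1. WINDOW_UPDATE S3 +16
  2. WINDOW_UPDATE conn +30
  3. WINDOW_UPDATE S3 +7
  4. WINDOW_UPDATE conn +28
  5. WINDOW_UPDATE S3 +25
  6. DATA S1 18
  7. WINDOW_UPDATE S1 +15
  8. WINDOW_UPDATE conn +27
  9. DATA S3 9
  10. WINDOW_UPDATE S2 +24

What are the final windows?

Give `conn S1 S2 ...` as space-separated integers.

Op 1: conn=36 S1=36 S2=36 S3=52 blocked=[]
Op 2: conn=66 S1=36 S2=36 S3=52 blocked=[]
Op 3: conn=66 S1=36 S2=36 S3=59 blocked=[]
Op 4: conn=94 S1=36 S2=36 S3=59 blocked=[]
Op 5: conn=94 S1=36 S2=36 S3=84 blocked=[]
Op 6: conn=76 S1=18 S2=36 S3=84 blocked=[]
Op 7: conn=76 S1=33 S2=36 S3=84 blocked=[]
Op 8: conn=103 S1=33 S2=36 S3=84 blocked=[]
Op 9: conn=94 S1=33 S2=36 S3=75 blocked=[]
Op 10: conn=94 S1=33 S2=60 S3=75 blocked=[]

Answer: 94 33 60 75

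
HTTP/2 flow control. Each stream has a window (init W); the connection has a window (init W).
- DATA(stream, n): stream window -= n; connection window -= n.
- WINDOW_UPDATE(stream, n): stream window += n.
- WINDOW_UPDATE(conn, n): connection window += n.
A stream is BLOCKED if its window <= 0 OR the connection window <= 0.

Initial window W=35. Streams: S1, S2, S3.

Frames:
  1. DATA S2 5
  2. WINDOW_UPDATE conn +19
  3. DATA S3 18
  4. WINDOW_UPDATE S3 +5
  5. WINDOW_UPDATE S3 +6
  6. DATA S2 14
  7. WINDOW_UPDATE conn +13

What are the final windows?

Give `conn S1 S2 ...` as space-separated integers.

Answer: 30 35 16 28

Derivation:
Op 1: conn=30 S1=35 S2=30 S3=35 blocked=[]
Op 2: conn=49 S1=35 S2=30 S3=35 blocked=[]
Op 3: conn=31 S1=35 S2=30 S3=17 blocked=[]
Op 4: conn=31 S1=35 S2=30 S3=22 blocked=[]
Op 5: conn=31 S1=35 S2=30 S3=28 blocked=[]
Op 6: conn=17 S1=35 S2=16 S3=28 blocked=[]
Op 7: conn=30 S1=35 S2=16 S3=28 blocked=[]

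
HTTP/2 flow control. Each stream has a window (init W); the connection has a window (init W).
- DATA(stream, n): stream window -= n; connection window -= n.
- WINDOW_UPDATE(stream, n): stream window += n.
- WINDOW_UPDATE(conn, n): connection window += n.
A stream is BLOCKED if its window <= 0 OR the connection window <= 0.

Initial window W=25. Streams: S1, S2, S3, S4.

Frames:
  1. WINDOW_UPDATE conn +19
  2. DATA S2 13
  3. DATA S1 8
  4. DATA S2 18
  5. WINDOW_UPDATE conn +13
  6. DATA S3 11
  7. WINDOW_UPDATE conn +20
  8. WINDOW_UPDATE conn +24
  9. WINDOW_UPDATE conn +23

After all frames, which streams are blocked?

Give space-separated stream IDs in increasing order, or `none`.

Answer: S2

Derivation:
Op 1: conn=44 S1=25 S2=25 S3=25 S4=25 blocked=[]
Op 2: conn=31 S1=25 S2=12 S3=25 S4=25 blocked=[]
Op 3: conn=23 S1=17 S2=12 S3=25 S4=25 blocked=[]
Op 4: conn=5 S1=17 S2=-6 S3=25 S4=25 blocked=[2]
Op 5: conn=18 S1=17 S2=-6 S3=25 S4=25 blocked=[2]
Op 6: conn=7 S1=17 S2=-6 S3=14 S4=25 blocked=[2]
Op 7: conn=27 S1=17 S2=-6 S3=14 S4=25 blocked=[2]
Op 8: conn=51 S1=17 S2=-6 S3=14 S4=25 blocked=[2]
Op 9: conn=74 S1=17 S2=-6 S3=14 S4=25 blocked=[2]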